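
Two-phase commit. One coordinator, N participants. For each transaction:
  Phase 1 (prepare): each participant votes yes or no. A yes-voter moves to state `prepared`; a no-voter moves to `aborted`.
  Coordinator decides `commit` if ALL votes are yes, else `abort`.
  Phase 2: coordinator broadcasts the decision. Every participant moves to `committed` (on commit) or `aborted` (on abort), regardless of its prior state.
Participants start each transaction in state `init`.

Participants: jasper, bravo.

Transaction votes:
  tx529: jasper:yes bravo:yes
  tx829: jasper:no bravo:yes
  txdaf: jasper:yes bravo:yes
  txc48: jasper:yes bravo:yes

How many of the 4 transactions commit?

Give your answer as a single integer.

tx529: all yes -> commit (commits=1)
tx829: no from jasper -> abort (commits=1)
txdaf: all yes -> commit (commits=2)
txc48: all yes -> commit (commits=3)

Answer: 3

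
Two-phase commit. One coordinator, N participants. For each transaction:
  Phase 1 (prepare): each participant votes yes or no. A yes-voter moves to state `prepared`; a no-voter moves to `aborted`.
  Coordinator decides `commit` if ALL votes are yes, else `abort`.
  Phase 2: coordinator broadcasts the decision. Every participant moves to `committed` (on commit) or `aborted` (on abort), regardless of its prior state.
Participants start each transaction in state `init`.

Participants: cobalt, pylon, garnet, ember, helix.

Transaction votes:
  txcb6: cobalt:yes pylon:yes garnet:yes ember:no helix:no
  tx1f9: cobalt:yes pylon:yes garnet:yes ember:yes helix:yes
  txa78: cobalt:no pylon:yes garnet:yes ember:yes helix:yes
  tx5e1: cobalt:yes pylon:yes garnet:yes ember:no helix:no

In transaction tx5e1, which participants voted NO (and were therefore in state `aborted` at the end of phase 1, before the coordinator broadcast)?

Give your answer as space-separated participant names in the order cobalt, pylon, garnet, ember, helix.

Answer: ember helix

Derivation:
Txn tx5e1 phase 1: cobalt yes -> prepared; pylon yes -> prepared; garnet yes -> prepared; ember no -> aborted; helix no -> aborted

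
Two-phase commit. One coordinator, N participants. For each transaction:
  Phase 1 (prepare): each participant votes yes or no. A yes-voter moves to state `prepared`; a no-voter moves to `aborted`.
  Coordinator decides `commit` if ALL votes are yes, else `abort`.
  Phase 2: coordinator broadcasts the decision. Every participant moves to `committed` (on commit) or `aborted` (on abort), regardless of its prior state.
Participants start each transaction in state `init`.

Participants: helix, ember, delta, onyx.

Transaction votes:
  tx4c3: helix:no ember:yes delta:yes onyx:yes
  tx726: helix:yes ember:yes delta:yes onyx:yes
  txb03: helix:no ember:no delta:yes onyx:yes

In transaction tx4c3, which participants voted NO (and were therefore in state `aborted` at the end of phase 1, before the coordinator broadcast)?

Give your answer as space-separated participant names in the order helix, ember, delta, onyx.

Txn tx4c3 phase 1: helix no -> aborted; ember yes -> prepared; delta yes -> prepared; onyx yes -> prepared

Answer: helix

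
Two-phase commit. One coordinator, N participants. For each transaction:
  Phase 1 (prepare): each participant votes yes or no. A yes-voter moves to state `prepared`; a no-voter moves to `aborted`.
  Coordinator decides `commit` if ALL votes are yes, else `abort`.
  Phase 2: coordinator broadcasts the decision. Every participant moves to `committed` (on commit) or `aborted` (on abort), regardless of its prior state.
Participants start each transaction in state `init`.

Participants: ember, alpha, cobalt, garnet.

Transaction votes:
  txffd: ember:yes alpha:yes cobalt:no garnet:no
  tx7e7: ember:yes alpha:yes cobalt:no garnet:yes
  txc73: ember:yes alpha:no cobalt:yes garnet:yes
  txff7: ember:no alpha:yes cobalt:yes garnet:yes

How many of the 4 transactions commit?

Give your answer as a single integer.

txffd: no from cobalt, garnet -> abort (commits=0)
tx7e7: no from cobalt -> abort (commits=0)
txc73: no from alpha -> abort (commits=0)
txff7: no from ember -> abort (commits=0)

Answer: 0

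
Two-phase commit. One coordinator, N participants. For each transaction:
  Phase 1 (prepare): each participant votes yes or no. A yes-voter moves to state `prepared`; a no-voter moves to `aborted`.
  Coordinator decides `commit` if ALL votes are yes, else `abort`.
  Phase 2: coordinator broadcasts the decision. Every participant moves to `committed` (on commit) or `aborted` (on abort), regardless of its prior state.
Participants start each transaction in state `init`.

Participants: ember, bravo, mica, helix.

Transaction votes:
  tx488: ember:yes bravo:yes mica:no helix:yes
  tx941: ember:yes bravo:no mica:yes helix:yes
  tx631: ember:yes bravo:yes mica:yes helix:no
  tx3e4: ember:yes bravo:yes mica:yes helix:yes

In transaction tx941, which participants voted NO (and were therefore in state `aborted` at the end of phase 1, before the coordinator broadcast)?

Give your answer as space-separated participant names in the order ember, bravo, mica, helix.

Txn tx941 phase 1: ember yes -> prepared; bravo no -> aborted; mica yes -> prepared; helix yes -> prepared

Answer: bravo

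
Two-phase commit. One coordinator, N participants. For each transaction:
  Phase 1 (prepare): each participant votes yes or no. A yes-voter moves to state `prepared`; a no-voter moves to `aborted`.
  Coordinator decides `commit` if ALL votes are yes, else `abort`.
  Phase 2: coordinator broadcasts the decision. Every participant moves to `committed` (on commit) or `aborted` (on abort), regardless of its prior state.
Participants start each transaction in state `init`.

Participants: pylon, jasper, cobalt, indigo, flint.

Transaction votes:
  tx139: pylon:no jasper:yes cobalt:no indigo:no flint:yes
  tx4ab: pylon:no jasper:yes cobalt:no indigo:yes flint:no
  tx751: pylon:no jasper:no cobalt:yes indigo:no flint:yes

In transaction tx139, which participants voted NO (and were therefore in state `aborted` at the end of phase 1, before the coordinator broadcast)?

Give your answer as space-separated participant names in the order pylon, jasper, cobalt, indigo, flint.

Txn tx139 phase 1: pylon no -> aborted; jasper yes -> prepared; cobalt no -> aborted; indigo no -> aborted; flint yes -> prepared

Answer: pylon cobalt indigo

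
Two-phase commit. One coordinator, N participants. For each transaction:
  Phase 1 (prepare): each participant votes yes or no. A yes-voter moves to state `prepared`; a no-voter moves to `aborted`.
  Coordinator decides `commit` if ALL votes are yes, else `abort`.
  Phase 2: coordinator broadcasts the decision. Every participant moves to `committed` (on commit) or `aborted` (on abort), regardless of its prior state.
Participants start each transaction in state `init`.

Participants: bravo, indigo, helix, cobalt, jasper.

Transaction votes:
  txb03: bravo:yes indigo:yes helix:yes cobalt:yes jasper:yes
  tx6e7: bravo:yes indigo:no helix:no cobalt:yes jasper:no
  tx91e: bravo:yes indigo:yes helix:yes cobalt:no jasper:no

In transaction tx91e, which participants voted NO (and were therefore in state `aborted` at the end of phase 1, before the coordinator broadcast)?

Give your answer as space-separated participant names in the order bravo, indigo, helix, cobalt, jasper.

Answer: cobalt jasper

Derivation:
Txn tx91e phase 1: bravo yes -> prepared; indigo yes -> prepared; helix yes -> prepared; cobalt no -> aborted; jasper no -> aborted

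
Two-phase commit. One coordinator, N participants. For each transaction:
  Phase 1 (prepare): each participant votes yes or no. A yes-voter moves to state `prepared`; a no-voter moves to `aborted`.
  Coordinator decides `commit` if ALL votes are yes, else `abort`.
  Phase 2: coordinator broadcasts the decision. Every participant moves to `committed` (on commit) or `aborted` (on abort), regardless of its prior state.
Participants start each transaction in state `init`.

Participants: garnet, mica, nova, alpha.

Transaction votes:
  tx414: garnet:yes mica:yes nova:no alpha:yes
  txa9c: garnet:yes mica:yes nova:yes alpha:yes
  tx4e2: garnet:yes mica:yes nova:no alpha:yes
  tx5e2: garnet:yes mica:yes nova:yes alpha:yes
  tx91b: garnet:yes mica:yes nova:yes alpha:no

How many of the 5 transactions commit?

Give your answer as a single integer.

tx414: no from nova -> abort (commits=0)
txa9c: all yes -> commit (commits=1)
tx4e2: no from nova -> abort (commits=1)
tx5e2: all yes -> commit (commits=2)
tx91b: no from alpha -> abort (commits=2)

Answer: 2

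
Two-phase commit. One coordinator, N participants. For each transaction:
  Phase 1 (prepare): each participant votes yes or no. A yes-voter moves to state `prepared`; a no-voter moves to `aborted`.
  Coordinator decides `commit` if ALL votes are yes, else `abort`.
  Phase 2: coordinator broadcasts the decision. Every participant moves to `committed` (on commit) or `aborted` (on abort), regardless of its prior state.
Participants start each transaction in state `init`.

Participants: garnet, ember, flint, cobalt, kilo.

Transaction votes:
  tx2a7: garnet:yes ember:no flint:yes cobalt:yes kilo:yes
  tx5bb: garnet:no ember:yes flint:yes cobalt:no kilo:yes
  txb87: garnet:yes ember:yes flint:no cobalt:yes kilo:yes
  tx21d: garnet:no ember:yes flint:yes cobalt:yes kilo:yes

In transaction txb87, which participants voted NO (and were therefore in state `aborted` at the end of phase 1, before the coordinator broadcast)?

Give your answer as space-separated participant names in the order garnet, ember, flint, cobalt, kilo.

Answer: flint

Derivation:
Txn txb87 phase 1: garnet yes -> prepared; ember yes -> prepared; flint no -> aborted; cobalt yes -> prepared; kilo yes -> prepared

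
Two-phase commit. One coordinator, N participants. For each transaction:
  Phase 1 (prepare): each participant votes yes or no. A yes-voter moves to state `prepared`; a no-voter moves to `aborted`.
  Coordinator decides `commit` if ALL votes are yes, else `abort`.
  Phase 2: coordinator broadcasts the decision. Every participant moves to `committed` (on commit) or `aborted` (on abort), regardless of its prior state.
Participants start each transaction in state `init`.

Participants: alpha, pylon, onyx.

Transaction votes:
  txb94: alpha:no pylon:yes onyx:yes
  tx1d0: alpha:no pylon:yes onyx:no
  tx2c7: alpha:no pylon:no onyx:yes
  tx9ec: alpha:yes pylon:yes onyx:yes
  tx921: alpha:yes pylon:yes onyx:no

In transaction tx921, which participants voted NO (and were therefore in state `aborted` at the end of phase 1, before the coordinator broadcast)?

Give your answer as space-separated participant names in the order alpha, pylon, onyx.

Txn tx921 phase 1: alpha yes -> prepared; pylon yes -> prepared; onyx no -> aborted

Answer: onyx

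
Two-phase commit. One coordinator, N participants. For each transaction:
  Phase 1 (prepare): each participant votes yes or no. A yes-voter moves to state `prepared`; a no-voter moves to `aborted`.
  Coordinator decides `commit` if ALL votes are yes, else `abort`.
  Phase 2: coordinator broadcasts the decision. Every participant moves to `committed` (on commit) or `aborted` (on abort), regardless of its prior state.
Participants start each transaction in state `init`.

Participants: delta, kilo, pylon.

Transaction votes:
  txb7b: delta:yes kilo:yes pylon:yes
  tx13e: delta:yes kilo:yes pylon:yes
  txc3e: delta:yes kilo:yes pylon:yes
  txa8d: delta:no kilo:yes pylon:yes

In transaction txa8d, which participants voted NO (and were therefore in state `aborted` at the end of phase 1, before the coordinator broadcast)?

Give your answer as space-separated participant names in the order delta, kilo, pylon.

Txn txa8d phase 1: delta no -> aborted; kilo yes -> prepared; pylon yes -> prepared

Answer: delta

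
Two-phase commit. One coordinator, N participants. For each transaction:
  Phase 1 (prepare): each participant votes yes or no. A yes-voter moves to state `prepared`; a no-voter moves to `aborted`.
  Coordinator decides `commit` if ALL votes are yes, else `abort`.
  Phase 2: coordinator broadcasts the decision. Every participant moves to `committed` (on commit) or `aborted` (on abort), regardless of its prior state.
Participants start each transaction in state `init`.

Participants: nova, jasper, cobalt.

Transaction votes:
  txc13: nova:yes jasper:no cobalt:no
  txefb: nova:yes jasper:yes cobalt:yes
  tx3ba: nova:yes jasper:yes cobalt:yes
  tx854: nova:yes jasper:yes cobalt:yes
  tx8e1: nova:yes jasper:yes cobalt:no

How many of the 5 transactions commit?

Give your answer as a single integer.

Answer: 3

Derivation:
txc13: no from jasper, cobalt -> abort (commits=0)
txefb: all yes -> commit (commits=1)
tx3ba: all yes -> commit (commits=2)
tx854: all yes -> commit (commits=3)
tx8e1: no from cobalt -> abort (commits=3)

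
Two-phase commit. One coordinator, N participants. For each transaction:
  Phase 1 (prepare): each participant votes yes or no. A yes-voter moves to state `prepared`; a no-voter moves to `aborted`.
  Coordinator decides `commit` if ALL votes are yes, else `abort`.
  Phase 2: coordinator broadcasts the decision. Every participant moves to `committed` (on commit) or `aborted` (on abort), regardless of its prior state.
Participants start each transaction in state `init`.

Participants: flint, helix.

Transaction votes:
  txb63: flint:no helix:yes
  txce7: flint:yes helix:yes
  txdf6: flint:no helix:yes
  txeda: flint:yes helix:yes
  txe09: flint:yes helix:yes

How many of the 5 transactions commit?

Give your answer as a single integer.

txb63: no from flint -> abort (commits=0)
txce7: all yes -> commit (commits=1)
txdf6: no from flint -> abort (commits=1)
txeda: all yes -> commit (commits=2)
txe09: all yes -> commit (commits=3)

Answer: 3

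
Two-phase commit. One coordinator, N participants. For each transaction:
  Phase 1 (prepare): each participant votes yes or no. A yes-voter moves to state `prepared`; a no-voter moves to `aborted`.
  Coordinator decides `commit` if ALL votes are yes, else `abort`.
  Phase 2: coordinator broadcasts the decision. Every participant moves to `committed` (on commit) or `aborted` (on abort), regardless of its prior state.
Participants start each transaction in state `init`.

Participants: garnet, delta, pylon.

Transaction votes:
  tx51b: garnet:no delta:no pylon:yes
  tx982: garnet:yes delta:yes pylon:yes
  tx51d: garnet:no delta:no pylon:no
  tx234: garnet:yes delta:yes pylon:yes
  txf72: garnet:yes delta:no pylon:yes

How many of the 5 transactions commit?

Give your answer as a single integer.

Answer: 2

Derivation:
tx51b: no from garnet, delta -> abort (commits=0)
tx982: all yes -> commit (commits=1)
tx51d: no from garnet, delta, pylon -> abort (commits=1)
tx234: all yes -> commit (commits=2)
txf72: no from delta -> abort (commits=2)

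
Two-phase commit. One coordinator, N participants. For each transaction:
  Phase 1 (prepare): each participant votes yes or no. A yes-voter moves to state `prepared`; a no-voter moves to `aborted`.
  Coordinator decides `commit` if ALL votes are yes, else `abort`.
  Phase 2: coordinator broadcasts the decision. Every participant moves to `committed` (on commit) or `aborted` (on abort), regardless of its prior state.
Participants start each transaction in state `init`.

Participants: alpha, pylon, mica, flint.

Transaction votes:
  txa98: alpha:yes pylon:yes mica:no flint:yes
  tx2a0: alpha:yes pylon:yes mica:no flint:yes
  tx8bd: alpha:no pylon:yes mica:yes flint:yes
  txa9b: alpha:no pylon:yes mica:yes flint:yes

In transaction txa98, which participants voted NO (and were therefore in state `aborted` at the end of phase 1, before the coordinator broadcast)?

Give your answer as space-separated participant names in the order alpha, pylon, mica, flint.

Answer: mica

Derivation:
Txn txa98 phase 1: alpha yes -> prepared; pylon yes -> prepared; mica no -> aborted; flint yes -> prepared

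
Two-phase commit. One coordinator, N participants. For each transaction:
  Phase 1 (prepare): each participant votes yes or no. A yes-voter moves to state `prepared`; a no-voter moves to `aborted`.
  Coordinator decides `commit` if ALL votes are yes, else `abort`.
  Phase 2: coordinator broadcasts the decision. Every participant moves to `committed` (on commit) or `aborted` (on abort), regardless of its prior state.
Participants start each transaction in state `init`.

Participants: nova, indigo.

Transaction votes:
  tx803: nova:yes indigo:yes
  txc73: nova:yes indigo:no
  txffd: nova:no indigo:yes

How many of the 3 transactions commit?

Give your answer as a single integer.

Answer: 1

Derivation:
tx803: all yes -> commit (commits=1)
txc73: no from indigo -> abort (commits=1)
txffd: no from nova -> abort (commits=1)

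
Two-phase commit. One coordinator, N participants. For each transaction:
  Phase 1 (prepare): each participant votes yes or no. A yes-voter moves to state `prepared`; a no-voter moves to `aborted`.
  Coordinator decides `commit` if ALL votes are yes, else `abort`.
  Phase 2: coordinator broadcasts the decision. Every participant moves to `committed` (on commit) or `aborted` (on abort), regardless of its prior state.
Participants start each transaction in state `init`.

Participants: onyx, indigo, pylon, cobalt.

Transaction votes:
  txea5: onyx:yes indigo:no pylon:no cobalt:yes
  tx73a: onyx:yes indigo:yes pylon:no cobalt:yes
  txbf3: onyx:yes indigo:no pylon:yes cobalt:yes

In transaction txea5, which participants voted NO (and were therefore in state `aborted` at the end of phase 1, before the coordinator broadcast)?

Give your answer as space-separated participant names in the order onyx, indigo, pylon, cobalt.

Answer: indigo pylon

Derivation:
Txn txea5 phase 1: onyx yes -> prepared; indigo no -> aborted; pylon no -> aborted; cobalt yes -> prepared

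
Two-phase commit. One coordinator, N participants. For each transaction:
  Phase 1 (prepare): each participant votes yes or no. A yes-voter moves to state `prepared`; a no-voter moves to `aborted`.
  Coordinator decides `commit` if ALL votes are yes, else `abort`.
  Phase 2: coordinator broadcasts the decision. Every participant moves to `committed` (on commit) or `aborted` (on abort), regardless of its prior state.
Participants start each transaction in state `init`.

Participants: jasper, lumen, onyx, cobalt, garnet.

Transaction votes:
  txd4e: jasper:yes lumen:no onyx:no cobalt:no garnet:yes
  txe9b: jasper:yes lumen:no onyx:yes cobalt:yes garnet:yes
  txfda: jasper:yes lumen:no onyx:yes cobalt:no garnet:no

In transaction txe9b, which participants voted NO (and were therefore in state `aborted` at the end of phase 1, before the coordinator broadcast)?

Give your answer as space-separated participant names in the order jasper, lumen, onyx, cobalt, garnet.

Txn txe9b phase 1: jasper yes -> prepared; lumen no -> aborted; onyx yes -> prepared; cobalt yes -> prepared; garnet yes -> prepared

Answer: lumen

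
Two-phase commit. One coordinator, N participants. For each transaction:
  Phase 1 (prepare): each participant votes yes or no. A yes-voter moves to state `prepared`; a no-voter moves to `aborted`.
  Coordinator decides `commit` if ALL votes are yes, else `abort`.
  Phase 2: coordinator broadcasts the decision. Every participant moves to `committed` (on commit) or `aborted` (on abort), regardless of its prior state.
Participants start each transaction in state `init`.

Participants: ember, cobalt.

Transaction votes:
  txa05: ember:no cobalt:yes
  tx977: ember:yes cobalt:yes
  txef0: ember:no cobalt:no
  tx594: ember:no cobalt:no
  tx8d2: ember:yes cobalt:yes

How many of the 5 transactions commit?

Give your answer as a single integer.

txa05: no from ember -> abort (commits=0)
tx977: all yes -> commit (commits=1)
txef0: no from ember, cobalt -> abort (commits=1)
tx594: no from ember, cobalt -> abort (commits=1)
tx8d2: all yes -> commit (commits=2)

Answer: 2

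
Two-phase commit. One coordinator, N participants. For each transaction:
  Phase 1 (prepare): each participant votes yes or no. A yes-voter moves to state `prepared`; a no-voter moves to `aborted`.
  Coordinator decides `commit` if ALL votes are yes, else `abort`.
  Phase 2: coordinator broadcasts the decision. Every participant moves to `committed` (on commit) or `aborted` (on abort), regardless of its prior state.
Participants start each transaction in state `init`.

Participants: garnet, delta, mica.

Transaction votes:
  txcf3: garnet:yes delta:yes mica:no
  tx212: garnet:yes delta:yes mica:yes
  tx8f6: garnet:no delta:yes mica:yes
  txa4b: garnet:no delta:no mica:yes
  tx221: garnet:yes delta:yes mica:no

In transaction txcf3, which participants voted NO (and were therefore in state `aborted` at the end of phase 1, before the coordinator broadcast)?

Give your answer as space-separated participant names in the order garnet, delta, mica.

Answer: mica

Derivation:
Txn txcf3 phase 1: garnet yes -> prepared; delta yes -> prepared; mica no -> aborted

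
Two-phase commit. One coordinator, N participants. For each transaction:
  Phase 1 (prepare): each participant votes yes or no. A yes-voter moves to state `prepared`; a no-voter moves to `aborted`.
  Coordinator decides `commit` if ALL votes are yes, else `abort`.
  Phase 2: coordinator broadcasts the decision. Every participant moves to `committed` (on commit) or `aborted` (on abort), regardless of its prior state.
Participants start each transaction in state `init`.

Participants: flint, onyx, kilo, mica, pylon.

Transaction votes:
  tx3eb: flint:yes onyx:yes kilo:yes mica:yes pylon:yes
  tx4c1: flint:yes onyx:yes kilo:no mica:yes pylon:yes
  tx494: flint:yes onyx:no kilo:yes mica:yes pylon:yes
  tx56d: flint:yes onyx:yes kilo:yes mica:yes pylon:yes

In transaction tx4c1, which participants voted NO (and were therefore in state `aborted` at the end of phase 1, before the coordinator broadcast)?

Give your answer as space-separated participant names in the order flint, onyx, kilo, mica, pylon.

Answer: kilo

Derivation:
Txn tx4c1 phase 1: flint yes -> prepared; onyx yes -> prepared; kilo no -> aborted; mica yes -> prepared; pylon yes -> prepared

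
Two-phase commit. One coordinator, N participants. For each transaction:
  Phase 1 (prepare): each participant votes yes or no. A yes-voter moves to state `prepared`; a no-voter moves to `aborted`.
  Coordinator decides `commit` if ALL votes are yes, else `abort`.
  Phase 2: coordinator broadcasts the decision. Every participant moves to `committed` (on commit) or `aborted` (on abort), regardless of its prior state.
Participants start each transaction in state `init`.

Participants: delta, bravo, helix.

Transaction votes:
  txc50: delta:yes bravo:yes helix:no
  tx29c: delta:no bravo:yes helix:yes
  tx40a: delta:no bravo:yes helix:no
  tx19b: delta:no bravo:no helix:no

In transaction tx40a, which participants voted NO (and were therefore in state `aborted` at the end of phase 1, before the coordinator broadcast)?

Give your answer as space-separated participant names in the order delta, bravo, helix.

Txn tx40a phase 1: delta no -> aborted; bravo yes -> prepared; helix no -> aborted

Answer: delta helix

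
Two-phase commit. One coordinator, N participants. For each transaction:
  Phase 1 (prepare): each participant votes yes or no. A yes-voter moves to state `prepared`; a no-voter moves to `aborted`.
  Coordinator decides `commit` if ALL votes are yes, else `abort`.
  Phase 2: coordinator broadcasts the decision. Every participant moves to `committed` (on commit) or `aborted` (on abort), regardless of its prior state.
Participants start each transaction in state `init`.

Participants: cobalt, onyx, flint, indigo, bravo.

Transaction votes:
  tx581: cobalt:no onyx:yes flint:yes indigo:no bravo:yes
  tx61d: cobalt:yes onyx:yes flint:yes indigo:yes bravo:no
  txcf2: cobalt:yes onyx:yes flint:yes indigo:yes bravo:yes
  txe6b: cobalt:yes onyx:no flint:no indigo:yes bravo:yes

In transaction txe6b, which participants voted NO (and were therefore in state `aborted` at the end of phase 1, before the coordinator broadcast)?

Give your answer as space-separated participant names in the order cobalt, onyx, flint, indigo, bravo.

Txn txe6b phase 1: cobalt yes -> prepared; onyx no -> aborted; flint no -> aborted; indigo yes -> prepared; bravo yes -> prepared

Answer: onyx flint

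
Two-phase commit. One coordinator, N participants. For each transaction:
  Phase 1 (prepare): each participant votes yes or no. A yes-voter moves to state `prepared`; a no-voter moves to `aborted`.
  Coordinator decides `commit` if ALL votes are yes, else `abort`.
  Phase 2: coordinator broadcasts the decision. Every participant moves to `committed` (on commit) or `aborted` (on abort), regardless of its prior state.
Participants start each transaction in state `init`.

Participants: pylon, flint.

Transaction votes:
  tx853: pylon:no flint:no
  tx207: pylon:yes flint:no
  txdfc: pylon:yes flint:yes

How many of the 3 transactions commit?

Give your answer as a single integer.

Answer: 1

Derivation:
tx853: no from pylon, flint -> abort (commits=0)
tx207: no from flint -> abort (commits=0)
txdfc: all yes -> commit (commits=1)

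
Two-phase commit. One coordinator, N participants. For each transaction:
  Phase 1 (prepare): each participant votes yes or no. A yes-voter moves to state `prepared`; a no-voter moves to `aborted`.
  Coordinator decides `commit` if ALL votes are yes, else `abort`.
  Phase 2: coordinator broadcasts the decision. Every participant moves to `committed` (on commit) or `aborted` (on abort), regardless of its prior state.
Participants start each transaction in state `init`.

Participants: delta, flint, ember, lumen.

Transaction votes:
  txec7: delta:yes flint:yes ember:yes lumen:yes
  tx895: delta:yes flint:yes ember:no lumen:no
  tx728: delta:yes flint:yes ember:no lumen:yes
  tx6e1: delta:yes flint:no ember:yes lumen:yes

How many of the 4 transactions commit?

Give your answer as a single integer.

Answer: 1

Derivation:
txec7: all yes -> commit (commits=1)
tx895: no from ember, lumen -> abort (commits=1)
tx728: no from ember -> abort (commits=1)
tx6e1: no from flint -> abort (commits=1)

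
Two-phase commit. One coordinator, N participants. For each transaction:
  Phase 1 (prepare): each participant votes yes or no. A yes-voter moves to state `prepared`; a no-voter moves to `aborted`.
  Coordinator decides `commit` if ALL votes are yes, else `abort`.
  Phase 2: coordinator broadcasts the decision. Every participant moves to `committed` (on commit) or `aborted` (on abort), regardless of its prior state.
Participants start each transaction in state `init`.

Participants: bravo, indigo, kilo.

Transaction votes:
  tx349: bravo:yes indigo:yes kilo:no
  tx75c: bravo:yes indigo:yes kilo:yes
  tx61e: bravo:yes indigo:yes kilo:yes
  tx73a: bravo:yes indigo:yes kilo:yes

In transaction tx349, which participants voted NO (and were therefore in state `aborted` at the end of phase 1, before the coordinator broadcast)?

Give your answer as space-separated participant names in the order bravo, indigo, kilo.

Txn tx349 phase 1: bravo yes -> prepared; indigo yes -> prepared; kilo no -> aborted

Answer: kilo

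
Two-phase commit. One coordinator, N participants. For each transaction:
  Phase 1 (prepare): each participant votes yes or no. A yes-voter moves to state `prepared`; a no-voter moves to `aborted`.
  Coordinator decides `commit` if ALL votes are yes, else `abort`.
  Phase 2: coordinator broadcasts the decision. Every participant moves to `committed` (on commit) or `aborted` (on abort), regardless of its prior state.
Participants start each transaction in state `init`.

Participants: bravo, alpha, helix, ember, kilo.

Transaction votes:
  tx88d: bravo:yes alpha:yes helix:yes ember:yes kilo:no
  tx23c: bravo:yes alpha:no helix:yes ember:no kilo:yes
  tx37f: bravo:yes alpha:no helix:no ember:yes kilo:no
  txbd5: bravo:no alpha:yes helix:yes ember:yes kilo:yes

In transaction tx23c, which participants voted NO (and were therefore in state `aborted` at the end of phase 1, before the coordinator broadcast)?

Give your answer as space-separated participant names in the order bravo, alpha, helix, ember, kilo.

Txn tx23c phase 1: bravo yes -> prepared; alpha no -> aborted; helix yes -> prepared; ember no -> aborted; kilo yes -> prepared

Answer: alpha ember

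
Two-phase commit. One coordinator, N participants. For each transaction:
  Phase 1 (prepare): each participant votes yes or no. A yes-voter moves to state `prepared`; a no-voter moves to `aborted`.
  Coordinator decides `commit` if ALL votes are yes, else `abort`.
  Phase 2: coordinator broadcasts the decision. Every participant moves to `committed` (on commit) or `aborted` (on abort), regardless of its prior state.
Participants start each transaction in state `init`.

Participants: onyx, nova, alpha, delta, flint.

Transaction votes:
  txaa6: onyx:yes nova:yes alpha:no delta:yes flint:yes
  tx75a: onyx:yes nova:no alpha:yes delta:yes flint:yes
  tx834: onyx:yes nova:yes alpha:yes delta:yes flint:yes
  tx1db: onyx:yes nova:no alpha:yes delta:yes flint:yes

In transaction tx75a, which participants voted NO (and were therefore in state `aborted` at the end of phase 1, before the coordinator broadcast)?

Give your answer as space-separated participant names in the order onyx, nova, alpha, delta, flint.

Answer: nova

Derivation:
Txn tx75a phase 1: onyx yes -> prepared; nova no -> aborted; alpha yes -> prepared; delta yes -> prepared; flint yes -> prepared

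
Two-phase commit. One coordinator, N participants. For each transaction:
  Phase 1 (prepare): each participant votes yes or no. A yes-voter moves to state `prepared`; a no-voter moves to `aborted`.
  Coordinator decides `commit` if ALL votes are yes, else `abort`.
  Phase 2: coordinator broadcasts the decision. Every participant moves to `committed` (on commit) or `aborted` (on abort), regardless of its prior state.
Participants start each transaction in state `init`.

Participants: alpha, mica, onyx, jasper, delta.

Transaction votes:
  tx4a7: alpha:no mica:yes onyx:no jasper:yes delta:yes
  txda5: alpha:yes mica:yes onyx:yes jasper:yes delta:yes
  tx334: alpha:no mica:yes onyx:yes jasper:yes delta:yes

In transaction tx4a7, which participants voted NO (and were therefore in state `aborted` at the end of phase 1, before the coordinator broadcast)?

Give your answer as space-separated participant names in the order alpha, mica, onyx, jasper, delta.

Txn tx4a7 phase 1: alpha no -> aborted; mica yes -> prepared; onyx no -> aborted; jasper yes -> prepared; delta yes -> prepared

Answer: alpha onyx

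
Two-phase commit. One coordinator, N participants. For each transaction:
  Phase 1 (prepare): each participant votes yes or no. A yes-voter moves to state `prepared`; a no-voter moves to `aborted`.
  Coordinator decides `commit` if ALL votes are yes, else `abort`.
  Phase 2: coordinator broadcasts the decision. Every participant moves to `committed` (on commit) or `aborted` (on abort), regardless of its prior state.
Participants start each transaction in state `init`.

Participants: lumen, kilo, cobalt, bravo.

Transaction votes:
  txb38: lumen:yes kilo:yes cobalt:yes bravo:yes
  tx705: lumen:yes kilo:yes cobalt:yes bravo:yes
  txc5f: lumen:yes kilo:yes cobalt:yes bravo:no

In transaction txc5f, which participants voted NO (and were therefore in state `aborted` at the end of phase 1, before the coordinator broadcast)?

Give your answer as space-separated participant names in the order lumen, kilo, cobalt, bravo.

Answer: bravo

Derivation:
Txn txc5f phase 1: lumen yes -> prepared; kilo yes -> prepared; cobalt yes -> prepared; bravo no -> aborted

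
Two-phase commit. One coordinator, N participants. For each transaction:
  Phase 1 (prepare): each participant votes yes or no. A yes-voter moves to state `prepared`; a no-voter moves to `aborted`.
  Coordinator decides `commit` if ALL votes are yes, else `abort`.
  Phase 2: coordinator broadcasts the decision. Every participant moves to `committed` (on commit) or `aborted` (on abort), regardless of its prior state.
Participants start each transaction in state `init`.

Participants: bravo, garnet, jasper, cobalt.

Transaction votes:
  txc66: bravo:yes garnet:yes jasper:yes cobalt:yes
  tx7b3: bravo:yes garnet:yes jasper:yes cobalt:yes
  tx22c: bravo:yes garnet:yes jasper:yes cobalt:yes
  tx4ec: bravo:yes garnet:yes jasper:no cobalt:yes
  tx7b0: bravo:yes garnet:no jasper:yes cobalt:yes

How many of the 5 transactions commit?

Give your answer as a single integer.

Answer: 3

Derivation:
txc66: all yes -> commit (commits=1)
tx7b3: all yes -> commit (commits=2)
tx22c: all yes -> commit (commits=3)
tx4ec: no from jasper -> abort (commits=3)
tx7b0: no from garnet -> abort (commits=3)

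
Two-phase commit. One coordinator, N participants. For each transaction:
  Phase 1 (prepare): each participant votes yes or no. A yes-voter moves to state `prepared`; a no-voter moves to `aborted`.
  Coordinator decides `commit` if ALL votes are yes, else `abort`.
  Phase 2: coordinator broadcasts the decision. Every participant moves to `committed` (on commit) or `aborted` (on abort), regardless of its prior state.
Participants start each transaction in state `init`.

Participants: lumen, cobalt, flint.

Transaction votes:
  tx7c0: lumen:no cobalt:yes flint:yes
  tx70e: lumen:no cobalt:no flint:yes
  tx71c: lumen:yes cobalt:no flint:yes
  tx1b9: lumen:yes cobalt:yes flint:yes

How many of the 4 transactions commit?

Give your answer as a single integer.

Answer: 1

Derivation:
tx7c0: no from lumen -> abort (commits=0)
tx70e: no from lumen, cobalt -> abort (commits=0)
tx71c: no from cobalt -> abort (commits=0)
tx1b9: all yes -> commit (commits=1)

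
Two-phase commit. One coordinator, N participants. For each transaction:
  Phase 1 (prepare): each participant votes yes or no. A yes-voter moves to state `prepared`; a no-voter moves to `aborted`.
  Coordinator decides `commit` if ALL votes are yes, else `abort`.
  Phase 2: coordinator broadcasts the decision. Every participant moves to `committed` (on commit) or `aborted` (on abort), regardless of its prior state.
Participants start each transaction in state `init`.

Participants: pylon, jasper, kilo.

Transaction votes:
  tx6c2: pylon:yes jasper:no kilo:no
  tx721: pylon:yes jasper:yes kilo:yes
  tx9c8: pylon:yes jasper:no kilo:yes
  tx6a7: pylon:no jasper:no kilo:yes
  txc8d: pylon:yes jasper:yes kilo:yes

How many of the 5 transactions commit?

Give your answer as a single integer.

Answer: 2

Derivation:
tx6c2: no from jasper, kilo -> abort (commits=0)
tx721: all yes -> commit (commits=1)
tx9c8: no from jasper -> abort (commits=1)
tx6a7: no from pylon, jasper -> abort (commits=1)
txc8d: all yes -> commit (commits=2)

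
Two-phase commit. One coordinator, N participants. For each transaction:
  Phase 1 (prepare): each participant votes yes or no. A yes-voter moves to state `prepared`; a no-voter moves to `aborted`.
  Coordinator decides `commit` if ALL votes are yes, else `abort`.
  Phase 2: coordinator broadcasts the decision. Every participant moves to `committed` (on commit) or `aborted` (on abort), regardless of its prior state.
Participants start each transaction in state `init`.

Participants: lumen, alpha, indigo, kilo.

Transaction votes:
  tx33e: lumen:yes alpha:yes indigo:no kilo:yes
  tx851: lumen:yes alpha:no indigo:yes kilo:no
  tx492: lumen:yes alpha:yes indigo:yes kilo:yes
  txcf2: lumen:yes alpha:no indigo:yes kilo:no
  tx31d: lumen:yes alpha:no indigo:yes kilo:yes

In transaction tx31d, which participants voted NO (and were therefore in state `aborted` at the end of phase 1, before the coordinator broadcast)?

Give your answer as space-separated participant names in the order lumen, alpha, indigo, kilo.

Answer: alpha

Derivation:
Txn tx31d phase 1: lumen yes -> prepared; alpha no -> aborted; indigo yes -> prepared; kilo yes -> prepared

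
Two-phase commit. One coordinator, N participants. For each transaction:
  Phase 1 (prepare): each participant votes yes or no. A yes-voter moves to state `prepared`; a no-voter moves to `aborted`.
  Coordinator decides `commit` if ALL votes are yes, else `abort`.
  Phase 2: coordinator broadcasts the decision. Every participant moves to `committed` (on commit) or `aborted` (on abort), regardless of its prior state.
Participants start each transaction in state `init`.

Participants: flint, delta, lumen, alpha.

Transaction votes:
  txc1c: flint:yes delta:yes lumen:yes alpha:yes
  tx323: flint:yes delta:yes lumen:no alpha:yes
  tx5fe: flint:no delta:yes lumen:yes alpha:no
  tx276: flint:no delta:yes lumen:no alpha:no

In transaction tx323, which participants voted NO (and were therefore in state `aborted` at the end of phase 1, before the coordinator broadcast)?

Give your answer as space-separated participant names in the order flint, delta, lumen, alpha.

Answer: lumen

Derivation:
Txn tx323 phase 1: flint yes -> prepared; delta yes -> prepared; lumen no -> aborted; alpha yes -> prepared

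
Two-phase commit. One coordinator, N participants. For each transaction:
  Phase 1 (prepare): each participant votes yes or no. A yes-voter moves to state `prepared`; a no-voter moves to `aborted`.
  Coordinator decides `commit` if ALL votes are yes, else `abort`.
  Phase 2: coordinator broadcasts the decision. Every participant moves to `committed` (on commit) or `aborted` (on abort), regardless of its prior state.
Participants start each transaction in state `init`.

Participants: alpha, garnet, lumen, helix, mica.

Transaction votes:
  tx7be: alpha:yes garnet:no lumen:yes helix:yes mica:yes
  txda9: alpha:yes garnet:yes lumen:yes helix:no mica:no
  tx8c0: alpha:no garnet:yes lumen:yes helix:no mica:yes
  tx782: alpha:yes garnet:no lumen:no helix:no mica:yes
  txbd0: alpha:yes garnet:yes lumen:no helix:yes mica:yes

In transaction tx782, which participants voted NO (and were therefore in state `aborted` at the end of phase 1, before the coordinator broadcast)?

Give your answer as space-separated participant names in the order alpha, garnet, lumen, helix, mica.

Txn tx782 phase 1: alpha yes -> prepared; garnet no -> aborted; lumen no -> aborted; helix no -> aborted; mica yes -> prepared

Answer: garnet lumen helix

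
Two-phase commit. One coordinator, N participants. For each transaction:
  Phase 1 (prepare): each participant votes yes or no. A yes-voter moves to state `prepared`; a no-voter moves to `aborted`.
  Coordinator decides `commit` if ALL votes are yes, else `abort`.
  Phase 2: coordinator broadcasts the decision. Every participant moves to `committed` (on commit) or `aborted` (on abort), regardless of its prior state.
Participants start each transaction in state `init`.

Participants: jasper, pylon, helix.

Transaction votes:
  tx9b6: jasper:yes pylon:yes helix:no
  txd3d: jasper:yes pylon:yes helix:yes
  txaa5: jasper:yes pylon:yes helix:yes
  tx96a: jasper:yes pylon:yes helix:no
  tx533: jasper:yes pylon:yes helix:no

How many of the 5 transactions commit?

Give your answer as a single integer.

Answer: 2

Derivation:
tx9b6: no from helix -> abort (commits=0)
txd3d: all yes -> commit (commits=1)
txaa5: all yes -> commit (commits=2)
tx96a: no from helix -> abort (commits=2)
tx533: no from helix -> abort (commits=2)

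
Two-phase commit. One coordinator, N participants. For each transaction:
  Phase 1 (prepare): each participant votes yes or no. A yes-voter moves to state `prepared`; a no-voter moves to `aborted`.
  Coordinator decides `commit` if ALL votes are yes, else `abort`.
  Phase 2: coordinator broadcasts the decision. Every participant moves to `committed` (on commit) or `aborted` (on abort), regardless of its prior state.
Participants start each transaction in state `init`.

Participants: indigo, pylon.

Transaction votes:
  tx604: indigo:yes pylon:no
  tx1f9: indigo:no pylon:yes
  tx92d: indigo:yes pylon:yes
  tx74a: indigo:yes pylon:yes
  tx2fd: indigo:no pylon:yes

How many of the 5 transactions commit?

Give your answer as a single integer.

tx604: no from pylon -> abort (commits=0)
tx1f9: no from indigo -> abort (commits=0)
tx92d: all yes -> commit (commits=1)
tx74a: all yes -> commit (commits=2)
tx2fd: no from indigo -> abort (commits=2)

Answer: 2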